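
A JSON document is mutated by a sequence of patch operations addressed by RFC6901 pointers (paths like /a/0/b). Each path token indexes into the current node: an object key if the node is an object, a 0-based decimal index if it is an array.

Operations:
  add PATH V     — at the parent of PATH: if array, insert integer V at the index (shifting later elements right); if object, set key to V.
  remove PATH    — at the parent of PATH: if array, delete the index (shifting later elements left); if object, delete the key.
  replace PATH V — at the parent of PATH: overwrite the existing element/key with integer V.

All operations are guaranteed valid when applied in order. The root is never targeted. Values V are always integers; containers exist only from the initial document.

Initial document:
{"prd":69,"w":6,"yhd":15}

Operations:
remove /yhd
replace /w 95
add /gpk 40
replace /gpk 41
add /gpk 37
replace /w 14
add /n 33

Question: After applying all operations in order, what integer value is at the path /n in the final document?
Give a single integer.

After op 1 (remove /yhd): {"prd":69,"w":6}
After op 2 (replace /w 95): {"prd":69,"w":95}
After op 3 (add /gpk 40): {"gpk":40,"prd":69,"w":95}
After op 4 (replace /gpk 41): {"gpk":41,"prd":69,"w":95}
After op 5 (add /gpk 37): {"gpk":37,"prd":69,"w":95}
After op 6 (replace /w 14): {"gpk":37,"prd":69,"w":14}
After op 7 (add /n 33): {"gpk":37,"n":33,"prd":69,"w":14}
Value at /n: 33

Answer: 33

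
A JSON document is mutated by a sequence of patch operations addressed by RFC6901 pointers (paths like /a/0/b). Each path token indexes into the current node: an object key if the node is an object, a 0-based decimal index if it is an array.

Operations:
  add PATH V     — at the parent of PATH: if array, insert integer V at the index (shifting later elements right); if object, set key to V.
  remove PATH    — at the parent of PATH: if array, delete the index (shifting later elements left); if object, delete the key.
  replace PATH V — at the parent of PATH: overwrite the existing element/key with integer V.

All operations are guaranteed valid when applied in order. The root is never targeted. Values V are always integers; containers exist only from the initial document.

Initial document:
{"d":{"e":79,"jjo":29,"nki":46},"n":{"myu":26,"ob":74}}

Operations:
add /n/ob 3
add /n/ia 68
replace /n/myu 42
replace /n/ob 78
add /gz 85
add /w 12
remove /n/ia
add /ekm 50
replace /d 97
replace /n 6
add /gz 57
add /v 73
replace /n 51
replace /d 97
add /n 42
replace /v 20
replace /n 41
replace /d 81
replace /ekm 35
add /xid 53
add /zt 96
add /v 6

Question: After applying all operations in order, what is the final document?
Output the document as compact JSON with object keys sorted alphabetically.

Answer: {"d":81,"ekm":35,"gz":57,"n":41,"v":6,"w":12,"xid":53,"zt":96}

Derivation:
After op 1 (add /n/ob 3): {"d":{"e":79,"jjo":29,"nki":46},"n":{"myu":26,"ob":3}}
After op 2 (add /n/ia 68): {"d":{"e":79,"jjo":29,"nki":46},"n":{"ia":68,"myu":26,"ob":3}}
After op 3 (replace /n/myu 42): {"d":{"e":79,"jjo":29,"nki":46},"n":{"ia":68,"myu":42,"ob":3}}
After op 4 (replace /n/ob 78): {"d":{"e":79,"jjo":29,"nki":46},"n":{"ia":68,"myu":42,"ob":78}}
After op 5 (add /gz 85): {"d":{"e":79,"jjo":29,"nki":46},"gz":85,"n":{"ia":68,"myu":42,"ob":78}}
After op 6 (add /w 12): {"d":{"e":79,"jjo":29,"nki":46},"gz":85,"n":{"ia":68,"myu":42,"ob":78},"w":12}
After op 7 (remove /n/ia): {"d":{"e":79,"jjo":29,"nki":46},"gz":85,"n":{"myu":42,"ob":78},"w":12}
After op 8 (add /ekm 50): {"d":{"e":79,"jjo":29,"nki":46},"ekm":50,"gz":85,"n":{"myu":42,"ob":78},"w":12}
After op 9 (replace /d 97): {"d":97,"ekm":50,"gz":85,"n":{"myu":42,"ob":78},"w":12}
After op 10 (replace /n 6): {"d":97,"ekm":50,"gz":85,"n":6,"w":12}
After op 11 (add /gz 57): {"d":97,"ekm":50,"gz":57,"n":6,"w":12}
After op 12 (add /v 73): {"d":97,"ekm":50,"gz":57,"n":6,"v":73,"w":12}
After op 13 (replace /n 51): {"d":97,"ekm":50,"gz":57,"n":51,"v":73,"w":12}
After op 14 (replace /d 97): {"d":97,"ekm":50,"gz":57,"n":51,"v":73,"w":12}
After op 15 (add /n 42): {"d":97,"ekm":50,"gz":57,"n":42,"v":73,"w":12}
After op 16 (replace /v 20): {"d":97,"ekm":50,"gz":57,"n":42,"v":20,"w":12}
After op 17 (replace /n 41): {"d":97,"ekm":50,"gz":57,"n":41,"v":20,"w":12}
After op 18 (replace /d 81): {"d":81,"ekm":50,"gz":57,"n":41,"v":20,"w":12}
After op 19 (replace /ekm 35): {"d":81,"ekm":35,"gz":57,"n":41,"v":20,"w":12}
After op 20 (add /xid 53): {"d":81,"ekm":35,"gz":57,"n":41,"v":20,"w":12,"xid":53}
After op 21 (add /zt 96): {"d":81,"ekm":35,"gz":57,"n":41,"v":20,"w":12,"xid":53,"zt":96}
After op 22 (add /v 6): {"d":81,"ekm":35,"gz":57,"n":41,"v":6,"w":12,"xid":53,"zt":96}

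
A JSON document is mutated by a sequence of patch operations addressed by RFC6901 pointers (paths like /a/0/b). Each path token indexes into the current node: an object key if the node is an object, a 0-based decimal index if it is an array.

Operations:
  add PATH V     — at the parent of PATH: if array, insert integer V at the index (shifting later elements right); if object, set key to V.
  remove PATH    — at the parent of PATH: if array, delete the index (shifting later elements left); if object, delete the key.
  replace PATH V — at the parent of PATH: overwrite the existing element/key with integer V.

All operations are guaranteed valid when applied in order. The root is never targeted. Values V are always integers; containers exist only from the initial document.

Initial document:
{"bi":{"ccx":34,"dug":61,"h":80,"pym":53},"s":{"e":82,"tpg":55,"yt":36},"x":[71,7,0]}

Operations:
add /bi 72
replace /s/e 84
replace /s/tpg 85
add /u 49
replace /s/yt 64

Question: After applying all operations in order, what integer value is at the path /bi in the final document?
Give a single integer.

After op 1 (add /bi 72): {"bi":72,"s":{"e":82,"tpg":55,"yt":36},"x":[71,7,0]}
After op 2 (replace /s/e 84): {"bi":72,"s":{"e":84,"tpg":55,"yt":36},"x":[71,7,0]}
After op 3 (replace /s/tpg 85): {"bi":72,"s":{"e":84,"tpg":85,"yt":36},"x":[71,7,0]}
After op 4 (add /u 49): {"bi":72,"s":{"e":84,"tpg":85,"yt":36},"u":49,"x":[71,7,0]}
After op 5 (replace /s/yt 64): {"bi":72,"s":{"e":84,"tpg":85,"yt":64},"u":49,"x":[71,7,0]}
Value at /bi: 72

Answer: 72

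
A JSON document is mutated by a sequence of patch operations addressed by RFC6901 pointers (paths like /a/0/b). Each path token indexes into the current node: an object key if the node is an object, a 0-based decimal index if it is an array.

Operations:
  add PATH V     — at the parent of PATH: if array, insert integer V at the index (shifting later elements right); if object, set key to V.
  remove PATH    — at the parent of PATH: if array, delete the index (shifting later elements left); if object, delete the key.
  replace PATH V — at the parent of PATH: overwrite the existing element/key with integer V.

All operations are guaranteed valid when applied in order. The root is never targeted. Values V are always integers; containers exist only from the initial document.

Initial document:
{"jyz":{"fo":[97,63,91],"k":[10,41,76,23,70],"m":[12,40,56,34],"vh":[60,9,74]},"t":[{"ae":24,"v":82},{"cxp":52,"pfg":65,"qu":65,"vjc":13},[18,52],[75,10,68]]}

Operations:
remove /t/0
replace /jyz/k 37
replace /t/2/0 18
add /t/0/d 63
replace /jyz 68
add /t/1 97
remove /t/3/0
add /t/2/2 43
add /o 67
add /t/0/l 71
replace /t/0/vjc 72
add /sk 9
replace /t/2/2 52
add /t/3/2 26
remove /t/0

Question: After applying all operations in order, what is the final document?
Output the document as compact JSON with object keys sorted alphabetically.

After op 1 (remove /t/0): {"jyz":{"fo":[97,63,91],"k":[10,41,76,23,70],"m":[12,40,56,34],"vh":[60,9,74]},"t":[{"cxp":52,"pfg":65,"qu":65,"vjc":13},[18,52],[75,10,68]]}
After op 2 (replace /jyz/k 37): {"jyz":{"fo":[97,63,91],"k":37,"m":[12,40,56,34],"vh":[60,9,74]},"t":[{"cxp":52,"pfg":65,"qu":65,"vjc":13},[18,52],[75,10,68]]}
After op 3 (replace /t/2/0 18): {"jyz":{"fo":[97,63,91],"k":37,"m":[12,40,56,34],"vh":[60,9,74]},"t":[{"cxp":52,"pfg":65,"qu":65,"vjc":13},[18,52],[18,10,68]]}
After op 4 (add /t/0/d 63): {"jyz":{"fo":[97,63,91],"k":37,"m":[12,40,56,34],"vh":[60,9,74]},"t":[{"cxp":52,"d":63,"pfg":65,"qu":65,"vjc":13},[18,52],[18,10,68]]}
After op 5 (replace /jyz 68): {"jyz":68,"t":[{"cxp":52,"d":63,"pfg":65,"qu":65,"vjc":13},[18,52],[18,10,68]]}
After op 6 (add /t/1 97): {"jyz":68,"t":[{"cxp":52,"d":63,"pfg":65,"qu":65,"vjc":13},97,[18,52],[18,10,68]]}
After op 7 (remove /t/3/0): {"jyz":68,"t":[{"cxp":52,"d":63,"pfg":65,"qu":65,"vjc":13},97,[18,52],[10,68]]}
After op 8 (add /t/2/2 43): {"jyz":68,"t":[{"cxp":52,"d":63,"pfg":65,"qu":65,"vjc":13},97,[18,52,43],[10,68]]}
After op 9 (add /o 67): {"jyz":68,"o":67,"t":[{"cxp":52,"d":63,"pfg":65,"qu":65,"vjc":13},97,[18,52,43],[10,68]]}
After op 10 (add /t/0/l 71): {"jyz":68,"o":67,"t":[{"cxp":52,"d":63,"l":71,"pfg":65,"qu":65,"vjc":13},97,[18,52,43],[10,68]]}
After op 11 (replace /t/0/vjc 72): {"jyz":68,"o":67,"t":[{"cxp":52,"d":63,"l":71,"pfg":65,"qu":65,"vjc":72},97,[18,52,43],[10,68]]}
After op 12 (add /sk 9): {"jyz":68,"o":67,"sk":9,"t":[{"cxp":52,"d":63,"l":71,"pfg":65,"qu":65,"vjc":72},97,[18,52,43],[10,68]]}
After op 13 (replace /t/2/2 52): {"jyz":68,"o":67,"sk":9,"t":[{"cxp":52,"d":63,"l":71,"pfg":65,"qu":65,"vjc":72},97,[18,52,52],[10,68]]}
After op 14 (add /t/3/2 26): {"jyz":68,"o":67,"sk":9,"t":[{"cxp":52,"d":63,"l":71,"pfg":65,"qu":65,"vjc":72},97,[18,52,52],[10,68,26]]}
After op 15 (remove /t/0): {"jyz":68,"o":67,"sk":9,"t":[97,[18,52,52],[10,68,26]]}

Answer: {"jyz":68,"o":67,"sk":9,"t":[97,[18,52,52],[10,68,26]]}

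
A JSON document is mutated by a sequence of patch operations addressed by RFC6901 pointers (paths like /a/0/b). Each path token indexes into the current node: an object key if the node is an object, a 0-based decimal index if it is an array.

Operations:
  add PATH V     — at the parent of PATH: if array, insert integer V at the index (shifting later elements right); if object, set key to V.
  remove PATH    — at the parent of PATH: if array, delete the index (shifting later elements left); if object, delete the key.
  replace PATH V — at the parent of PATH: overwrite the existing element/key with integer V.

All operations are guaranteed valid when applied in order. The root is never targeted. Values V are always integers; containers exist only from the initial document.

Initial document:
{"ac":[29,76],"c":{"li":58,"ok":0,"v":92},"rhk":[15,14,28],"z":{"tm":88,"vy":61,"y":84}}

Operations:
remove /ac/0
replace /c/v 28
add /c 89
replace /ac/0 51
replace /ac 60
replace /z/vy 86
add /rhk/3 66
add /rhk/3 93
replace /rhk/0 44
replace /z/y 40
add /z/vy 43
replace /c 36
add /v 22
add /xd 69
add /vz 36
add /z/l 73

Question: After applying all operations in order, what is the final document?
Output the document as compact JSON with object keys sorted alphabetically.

Answer: {"ac":60,"c":36,"rhk":[44,14,28,93,66],"v":22,"vz":36,"xd":69,"z":{"l":73,"tm":88,"vy":43,"y":40}}

Derivation:
After op 1 (remove /ac/0): {"ac":[76],"c":{"li":58,"ok":0,"v":92},"rhk":[15,14,28],"z":{"tm":88,"vy":61,"y":84}}
After op 2 (replace /c/v 28): {"ac":[76],"c":{"li":58,"ok":0,"v":28},"rhk":[15,14,28],"z":{"tm":88,"vy":61,"y":84}}
After op 3 (add /c 89): {"ac":[76],"c":89,"rhk":[15,14,28],"z":{"tm":88,"vy":61,"y":84}}
After op 4 (replace /ac/0 51): {"ac":[51],"c":89,"rhk":[15,14,28],"z":{"tm":88,"vy":61,"y":84}}
After op 5 (replace /ac 60): {"ac":60,"c":89,"rhk":[15,14,28],"z":{"tm":88,"vy":61,"y":84}}
After op 6 (replace /z/vy 86): {"ac":60,"c":89,"rhk":[15,14,28],"z":{"tm":88,"vy":86,"y":84}}
After op 7 (add /rhk/3 66): {"ac":60,"c":89,"rhk":[15,14,28,66],"z":{"tm":88,"vy":86,"y":84}}
After op 8 (add /rhk/3 93): {"ac":60,"c":89,"rhk":[15,14,28,93,66],"z":{"tm":88,"vy":86,"y":84}}
After op 9 (replace /rhk/0 44): {"ac":60,"c":89,"rhk":[44,14,28,93,66],"z":{"tm":88,"vy":86,"y":84}}
After op 10 (replace /z/y 40): {"ac":60,"c":89,"rhk":[44,14,28,93,66],"z":{"tm":88,"vy":86,"y":40}}
After op 11 (add /z/vy 43): {"ac":60,"c":89,"rhk":[44,14,28,93,66],"z":{"tm":88,"vy":43,"y":40}}
After op 12 (replace /c 36): {"ac":60,"c":36,"rhk":[44,14,28,93,66],"z":{"tm":88,"vy":43,"y":40}}
After op 13 (add /v 22): {"ac":60,"c":36,"rhk":[44,14,28,93,66],"v":22,"z":{"tm":88,"vy":43,"y":40}}
After op 14 (add /xd 69): {"ac":60,"c":36,"rhk":[44,14,28,93,66],"v":22,"xd":69,"z":{"tm":88,"vy":43,"y":40}}
After op 15 (add /vz 36): {"ac":60,"c":36,"rhk":[44,14,28,93,66],"v":22,"vz":36,"xd":69,"z":{"tm":88,"vy":43,"y":40}}
After op 16 (add /z/l 73): {"ac":60,"c":36,"rhk":[44,14,28,93,66],"v":22,"vz":36,"xd":69,"z":{"l":73,"tm":88,"vy":43,"y":40}}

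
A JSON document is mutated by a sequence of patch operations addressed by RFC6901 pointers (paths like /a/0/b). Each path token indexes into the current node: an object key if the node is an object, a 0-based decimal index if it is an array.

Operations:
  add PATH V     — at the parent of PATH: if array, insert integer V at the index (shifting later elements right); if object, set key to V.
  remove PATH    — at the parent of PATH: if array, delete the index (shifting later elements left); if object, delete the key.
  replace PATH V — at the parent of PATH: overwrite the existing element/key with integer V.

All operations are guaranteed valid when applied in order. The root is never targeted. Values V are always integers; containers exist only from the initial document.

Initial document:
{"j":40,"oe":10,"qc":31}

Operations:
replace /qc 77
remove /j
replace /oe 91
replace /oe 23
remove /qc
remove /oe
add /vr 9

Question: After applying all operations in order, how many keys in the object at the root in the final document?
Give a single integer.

Answer: 1

Derivation:
After op 1 (replace /qc 77): {"j":40,"oe":10,"qc":77}
After op 2 (remove /j): {"oe":10,"qc":77}
After op 3 (replace /oe 91): {"oe":91,"qc":77}
After op 4 (replace /oe 23): {"oe":23,"qc":77}
After op 5 (remove /qc): {"oe":23}
After op 6 (remove /oe): {}
After op 7 (add /vr 9): {"vr":9}
Size at the root: 1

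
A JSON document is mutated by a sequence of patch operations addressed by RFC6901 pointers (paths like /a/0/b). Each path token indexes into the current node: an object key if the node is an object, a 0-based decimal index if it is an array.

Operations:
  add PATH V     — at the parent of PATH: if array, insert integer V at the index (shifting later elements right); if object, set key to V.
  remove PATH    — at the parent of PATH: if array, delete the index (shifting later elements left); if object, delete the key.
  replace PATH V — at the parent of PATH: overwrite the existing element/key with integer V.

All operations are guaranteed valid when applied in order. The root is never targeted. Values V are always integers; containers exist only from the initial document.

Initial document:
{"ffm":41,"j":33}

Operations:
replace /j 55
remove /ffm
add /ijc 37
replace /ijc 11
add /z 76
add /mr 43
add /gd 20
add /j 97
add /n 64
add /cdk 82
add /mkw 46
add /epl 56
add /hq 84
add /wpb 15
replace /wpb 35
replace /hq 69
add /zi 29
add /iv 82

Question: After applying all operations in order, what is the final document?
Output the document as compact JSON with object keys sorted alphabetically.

Answer: {"cdk":82,"epl":56,"gd":20,"hq":69,"ijc":11,"iv":82,"j":97,"mkw":46,"mr":43,"n":64,"wpb":35,"z":76,"zi":29}

Derivation:
After op 1 (replace /j 55): {"ffm":41,"j":55}
After op 2 (remove /ffm): {"j":55}
After op 3 (add /ijc 37): {"ijc":37,"j":55}
After op 4 (replace /ijc 11): {"ijc":11,"j":55}
After op 5 (add /z 76): {"ijc":11,"j":55,"z":76}
After op 6 (add /mr 43): {"ijc":11,"j":55,"mr":43,"z":76}
After op 7 (add /gd 20): {"gd":20,"ijc":11,"j":55,"mr":43,"z":76}
After op 8 (add /j 97): {"gd":20,"ijc":11,"j":97,"mr":43,"z":76}
After op 9 (add /n 64): {"gd":20,"ijc":11,"j":97,"mr":43,"n":64,"z":76}
After op 10 (add /cdk 82): {"cdk":82,"gd":20,"ijc":11,"j":97,"mr":43,"n":64,"z":76}
After op 11 (add /mkw 46): {"cdk":82,"gd":20,"ijc":11,"j":97,"mkw":46,"mr":43,"n":64,"z":76}
After op 12 (add /epl 56): {"cdk":82,"epl":56,"gd":20,"ijc":11,"j":97,"mkw":46,"mr":43,"n":64,"z":76}
After op 13 (add /hq 84): {"cdk":82,"epl":56,"gd":20,"hq":84,"ijc":11,"j":97,"mkw":46,"mr":43,"n":64,"z":76}
After op 14 (add /wpb 15): {"cdk":82,"epl":56,"gd":20,"hq":84,"ijc":11,"j":97,"mkw":46,"mr":43,"n":64,"wpb":15,"z":76}
After op 15 (replace /wpb 35): {"cdk":82,"epl":56,"gd":20,"hq":84,"ijc":11,"j":97,"mkw":46,"mr":43,"n":64,"wpb":35,"z":76}
After op 16 (replace /hq 69): {"cdk":82,"epl":56,"gd":20,"hq":69,"ijc":11,"j":97,"mkw":46,"mr":43,"n":64,"wpb":35,"z":76}
After op 17 (add /zi 29): {"cdk":82,"epl":56,"gd":20,"hq":69,"ijc":11,"j":97,"mkw":46,"mr":43,"n":64,"wpb":35,"z":76,"zi":29}
After op 18 (add /iv 82): {"cdk":82,"epl":56,"gd":20,"hq":69,"ijc":11,"iv":82,"j":97,"mkw":46,"mr":43,"n":64,"wpb":35,"z":76,"zi":29}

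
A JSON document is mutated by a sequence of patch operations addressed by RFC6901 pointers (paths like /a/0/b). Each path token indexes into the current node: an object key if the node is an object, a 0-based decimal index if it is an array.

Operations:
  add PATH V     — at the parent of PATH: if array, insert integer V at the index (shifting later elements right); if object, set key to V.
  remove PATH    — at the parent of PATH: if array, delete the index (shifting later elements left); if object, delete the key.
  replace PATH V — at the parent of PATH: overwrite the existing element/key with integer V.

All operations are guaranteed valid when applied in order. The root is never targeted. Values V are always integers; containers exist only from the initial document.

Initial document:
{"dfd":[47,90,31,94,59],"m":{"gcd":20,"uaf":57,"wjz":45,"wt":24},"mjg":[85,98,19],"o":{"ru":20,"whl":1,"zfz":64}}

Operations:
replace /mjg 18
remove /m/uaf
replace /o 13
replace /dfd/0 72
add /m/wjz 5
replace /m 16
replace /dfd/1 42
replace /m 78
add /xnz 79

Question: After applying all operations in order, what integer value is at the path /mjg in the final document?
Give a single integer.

Answer: 18

Derivation:
After op 1 (replace /mjg 18): {"dfd":[47,90,31,94,59],"m":{"gcd":20,"uaf":57,"wjz":45,"wt":24},"mjg":18,"o":{"ru":20,"whl":1,"zfz":64}}
After op 2 (remove /m/uaf): {"dfd":[47,90,31,94,59],"m":{"gcd":20,"wjz":45,"wt":24},"mjg":18,"o":{"ru":20,"whl":1,"zfz":64}}
After op 3 (replace /o 13): {"dfd":[47,90,31,94,59],"m":{"gcd":20,"wjz":45,"wt":24},"mjg":18,"o":13}
After op 4 (replace /dfd/0 72): {"dfd":[72,90,31,94,59],"m":{"gcd":20,"wjz":45,"wt":24},"mjg":18,"o":13}
After op 5 (add /m/wjz 5): {"dfd":[72,90,31,94,59],"m":{"gcd":20,"wjz":5,"wt":24},"mjg":18,"o":13}
After op 6 (replace /m 16): {"dfd":[72,90,31,94,59],"m":16,"mjg":18,"o":13}
After op 7 (replace /dfd/1 42): {"dfd":[72,42,31,94,59],"m":16,"mjg":18,"o":13}
After op 8 (replace /m 78): {"dfd":[72,42,31,94,59],"m":78,"mjg":18,"o":13}
After op 9 (add /xnz 79): {"dfd":[72,42,31,94,59],"m":78,"mjg":18,"o":13,"xnz":79}
Value at /mjg: 18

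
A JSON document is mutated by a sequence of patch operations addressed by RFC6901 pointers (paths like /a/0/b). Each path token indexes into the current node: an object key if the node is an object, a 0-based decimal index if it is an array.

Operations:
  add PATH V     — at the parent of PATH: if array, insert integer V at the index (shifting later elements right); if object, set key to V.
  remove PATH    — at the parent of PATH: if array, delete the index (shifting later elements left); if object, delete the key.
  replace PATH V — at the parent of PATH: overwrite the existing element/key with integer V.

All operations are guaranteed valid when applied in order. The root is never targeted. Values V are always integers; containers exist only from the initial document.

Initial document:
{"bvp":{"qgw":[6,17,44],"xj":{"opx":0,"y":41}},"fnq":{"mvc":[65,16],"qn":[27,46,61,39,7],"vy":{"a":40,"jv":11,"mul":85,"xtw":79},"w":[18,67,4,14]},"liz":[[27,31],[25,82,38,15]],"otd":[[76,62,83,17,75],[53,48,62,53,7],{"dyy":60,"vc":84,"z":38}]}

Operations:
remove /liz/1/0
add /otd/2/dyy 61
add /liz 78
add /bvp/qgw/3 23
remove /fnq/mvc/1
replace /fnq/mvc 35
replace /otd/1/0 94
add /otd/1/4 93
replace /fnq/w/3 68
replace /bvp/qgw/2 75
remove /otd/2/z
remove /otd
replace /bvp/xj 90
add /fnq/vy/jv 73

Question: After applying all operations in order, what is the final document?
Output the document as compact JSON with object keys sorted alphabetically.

Answer: {"bvp":{"qgw":[6,17,75,23],"xj":90},"fnq":{"mvc":35,"qn":[27,46,61,39,7],"vy":{"a":40,"jv":73,"mul":85,"xtw":79},"w":[18,67,4,68]},"liz":78}

Derivation:
After op 1 (remove /liz/1/0): {"bvp":{"qgw":[6,17,44],"xj":{"opx":0,"y":41}},"fnq":{"mvc":[65,16],"qn":[27,46,61,39,7],"vy":{"a":40,"jv":11,"mul":85,"xtw":79},"w":[18,67,4,14]},"liz":[[27,31],[82,38,15]],"otd":[[76,62,83,17,75],[53,48,62,53,7],{"dyy":60,"vc":84,"z":38}]}
After op 2 (add /otd/2/dyy 61): {"bvp":{"qgw":[6,17,44],"xj":{"opx":0,"y":41}},"fnq":{"mvc":[65,16],"qn":[27,46,61,39,7],"vy":{"a":40,"jv":11,"mul":85,"xtw":79},"w":[18,67,4,14]},"liz":[[27,31],[82,38,15]],"otd":[[76,62,83,17,75],[53,48,62,53,7],{"dyy":61,"vc":84,"z":38}]}
After op 3 (add /liz 78): {"bvp":{"qgw":[6,17,44],"xj":{"opx":0,"y":41}},"fnq":{"mvc":[65,16],"qn":[27,46,61,39,7],"vy":{"a":40,"jv":11,"mul":85,"xtw":79},"w":[18,67,4,14]},"liz":78,"otd":[[76,62,83,17,75],[53,48,62,53,7],{"dyy":61,"vc":84,"z":38}]}
After op 4 (add /bvp/qgw/3 23): {"bvp":{"qgw":[6,17,44,23],"xj":{"opx":0,"y":41}},"fnq":{"mvc":[65,16],"qn":[27,46,61,39,7],"vy":{"a":40,"jv":11,"mul":85,"xtw":79},"w":[18,67,4,14]},"liz":78,"otd":[[76,62,83,17,75],[53,48,62,53,7],{"dyy":61,"vc":84,"z":38}]}
After op 5 (remove /fnq/mvc/1): {"bvp":{"qgw":[6,17,44,23],"xj":{"opx":0,"y":41}},"fnq":{"mvc":[65],"qn":[27,46,61,39,7],"vy":{"a":40,"jv":11,"mul":85,"xtw":79},"w":[18,67,4,14]},"liz":78,"otd":[[76,62,83,17,75],[53,48,62,53,7],{"dyy":61,"vc":84,"z":38}]}
After op 6 (replace /fnq/mvc 35): {"bvp":{"qgw":[6,17,44,23],"xj":{"opx":0,"y":41}},"fnq":{"mvc":35,"qn":[27,46,61,39,7],"vy":{"a":40,"jv":11,"mul":85,"xtw":79},"w":[18,67,4,14]},"liz":78,"otd":[[76,62,83,17,75],[53,48,62,53,7],{"dyy":61,"vc":84,"z":38}]}
After op 7 (replace /otd/1/0 94): {"bvp":{"qgw":[6,17,44,23],"xj":{"opx":0,"y":41}},"fnq":{"mvc":35,"qn":[27,46,61,39,7],"vy":{"a":40,"jv":11,"mul":85,"xtw":79},"w":[18,67,4,14]},"liz":78,"otd":[[76,62,83,17,75],[94,48,62,53,7],{"dyy":61,"vc":84,"z":38}]}
After op 8 (add /otd/1/4 93): {"bvp":{"qgw":[6,17,44,23],"xj":{"opx":0,"y":41}},"fnq":{"mvc":35,"qn":[27,46,61,39,7],"vy":{"a":40,"jv":11,"mul":85,"xtw":79},"w":[18,67,4,14]},"liz":78,"otd":[[76,62,83,17,75],[94,48,62,53,93,7],{"dyy":61,"vc":84,"z":38}]}
After op 9 (replace /fnq/w/3 68): {"bvp":{"qgw":[6,17,44,23],"xj":{"opx":0,"y":41}},"fnq":{"mvc":35,"qn":[27,46,61,39,7],"vy":{"a":40,"jv":11,"mul":85,"xtw":79},"w":[18,67,4,68]},"liz":78,"otd":[[76,62,83,17,75],[94,48,62,53,93,7],{"dyy":61,"vc":84,"z":38}]}
After op 10 (replace /bvp/qgw/2 75): {"bvp":{"qgw":[6,17,75,23],"xj":{"opx":0,"y":41}},"fnq":{"mvc":35,"qn":[27,46,61,39,7],"vy":{"a":40,"jv":11,"mul":85,"xtw":79},"w":[18,67,4,68]},"liz":78,"otd":[[76,62,83,17,75],[94,48,62,53,93,7],{"dyy":61,"vc":84,"z":38}]}
After op 11 (remove /otd/2/z): {"bvp":{"qgw":[6,17,75,23],"xj":{"opx":0,"y":41}},"fnq":{"mvc":35,"qn":[27,46,61,39,7],"vy":{"a":40,"jv":11,"mul":85,"xtw":79},"w":[18,67,4,68]},"liz":78,"otd":[[76,62,83,17,75],[94,48,62,53,93,7],{"dyy":61,"vc":84}]}
After op 12 (remove /otd): {"bvp":{"qgw":[6,17,75,23],"xj":{"opx":0,"y":41}},"fnq":{"mvc":35,"qn":[27,46,61,39,7],"vy":{"a":40,"jv":11,"mul":85,"xtw":79},"w":[18,67,4,68]},"liz":78}
After op 13 (replace /bvp/xj 90): {"bvp":{"qgw":[6,17,75,23],"xj":90},"fnq":{"mvc":35,"qn":[27,46,61,39,7],"vy":{"a":40,"jv":11,"mul":85,"xtw":79},"w":[18,67,4,68]},"liz":78}
After op 14 (add /fnq/vy/jv 73): {"bvp":{"qgw":[6,17,75,23],"xj":90},"fnq":{"mvc":35,"qn":[27,46,61,39,7],"vy":{"a":40,"jv":73,"mul":85,"xtw":79},"w":[18,67,4,68]},"liz":78}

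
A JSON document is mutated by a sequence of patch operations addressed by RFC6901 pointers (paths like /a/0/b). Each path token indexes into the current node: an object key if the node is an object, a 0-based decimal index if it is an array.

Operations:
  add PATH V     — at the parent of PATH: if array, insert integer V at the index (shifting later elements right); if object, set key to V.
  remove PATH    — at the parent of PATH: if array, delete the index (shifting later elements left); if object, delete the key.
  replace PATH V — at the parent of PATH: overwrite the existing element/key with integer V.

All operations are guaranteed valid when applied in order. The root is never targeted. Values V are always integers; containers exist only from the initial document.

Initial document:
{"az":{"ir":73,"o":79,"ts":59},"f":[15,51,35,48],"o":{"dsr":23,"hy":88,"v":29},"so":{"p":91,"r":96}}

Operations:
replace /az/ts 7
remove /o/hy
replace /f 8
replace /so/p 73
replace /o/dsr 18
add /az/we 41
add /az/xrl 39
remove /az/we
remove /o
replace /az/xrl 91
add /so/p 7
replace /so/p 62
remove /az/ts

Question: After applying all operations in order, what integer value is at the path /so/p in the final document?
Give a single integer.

After op 1 (replace /az/ts 7): {"az":{"ir":73,"o":79,"ts":7},"f":[15,51,35,48],"o":{"dsr":23,"hy":88,"v":29},"so":{"p":91,"r":96}}
After op 2 (remove /o/hy): {"az":{"ir":73,"o":79,"ts":7},"f":[15,51,35,48],"o":{"dsr":23,"v":29},"so":{"p":91,"r":96}}
After op 3 (replace /f 8): {"az":{"ir":73,"o":79,"ts":7},"f":8,"o":{"dsr":23,"v":29},"so":{"p":91,"r":96}}
After op 4 (replace /so/p 73): {"az":{"ir":73,"o":79,"ts":7},"f":8,"o":{"dsr":23,"v":29},"so":{"p":73,"r":96}}
After op 5 (replace /o/dsr 18): {"az":{"ir":73,"o":79,"ts":7},"f":8,"o":{"dsr":18,"v":29},"so":{"p":73,"r":96}}
After op 6 (add /az/we 41): {"az":{"ir":73,"o":79,"ts":7,"we":41},"f":8,"o":{"dsr":18,"v":29},"so":{"p":73,"r":96}}
After op 7 (add /az/xrl 39): {"az":{"ir":73,"o":79,"ts":7,"we":41,"xrl":39},"f":8,"o":{"dsr":18,"v":29},"so":{"p":73,"r":96}}
After op 8 (remove /az/we): {"az":{"ir":73,"o":79,"ts":7,"xrl":39},"f":8,"o":{"dsr":18,"v":29},"so":{"p":73,"r":96}}
After op 9 (remove /o): {"az":{"ir":73,"o":79,"ts":7,"xrl":39},"f":8,"so":{"p":73,"r":96}}
After op 10 (replace /az/xrl 91): {"az":{"ir":73,"o":79,"ts":7,"xrl":91},"f":8,"so":{"p":73,"r":96}}
After op 11 (add /so/p 7): {"az":{"ir":73,"o":79,"ts":7,"xrl":91},"f":8,"so":{"p":7,"r":96}}
After op 12 (replace /so/p 62): {"az":{"ir":73,"o":79,"ts":7,"xrl":91},"f":8,"so":{"p":62,"r":96}}
After op 13 (remove /az/ts): {"az":{"ir":73,"o":79,"xrl":91},"f":8,"so":{"p":62,"r":96}}
Value at /so/p: 62

Answer: 62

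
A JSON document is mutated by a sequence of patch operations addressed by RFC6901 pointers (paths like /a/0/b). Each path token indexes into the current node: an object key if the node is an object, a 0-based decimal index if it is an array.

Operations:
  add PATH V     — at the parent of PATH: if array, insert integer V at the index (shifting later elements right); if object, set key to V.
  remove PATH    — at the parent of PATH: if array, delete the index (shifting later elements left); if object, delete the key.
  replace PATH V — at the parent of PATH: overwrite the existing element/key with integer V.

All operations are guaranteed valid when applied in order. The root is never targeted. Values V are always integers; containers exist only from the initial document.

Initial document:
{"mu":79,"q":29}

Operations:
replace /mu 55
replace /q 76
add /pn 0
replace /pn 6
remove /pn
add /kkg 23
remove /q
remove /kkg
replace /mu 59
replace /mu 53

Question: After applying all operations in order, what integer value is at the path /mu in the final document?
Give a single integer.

Answer: 53

Derivation:
After op 1 (replace /mu 55): {"mu":55,"q":29}
After op 2 (replace /q 76): {"mu":55,"q":76}
After op 3 (add /pn 0): {"mu":55,"pn":0,"q":76}
After op 4 (replace /pn 6): {"mu":55,"pn":6,"q":76}
After op 5 (remove /pn): {"mu":55,"q":76}
After op 6 (add /kkg 23): {"kkg":23,"mu":55,"q":76}
After op 7 (remove /q): {"kkg":23,"mu":55}
After op 8 (remove /kkg): {"mu":55}
After op 9 (replace /mu 59): {"mu":59}
After op 10 (replace /mu 53): {"mu":53}
Value at /mu: 53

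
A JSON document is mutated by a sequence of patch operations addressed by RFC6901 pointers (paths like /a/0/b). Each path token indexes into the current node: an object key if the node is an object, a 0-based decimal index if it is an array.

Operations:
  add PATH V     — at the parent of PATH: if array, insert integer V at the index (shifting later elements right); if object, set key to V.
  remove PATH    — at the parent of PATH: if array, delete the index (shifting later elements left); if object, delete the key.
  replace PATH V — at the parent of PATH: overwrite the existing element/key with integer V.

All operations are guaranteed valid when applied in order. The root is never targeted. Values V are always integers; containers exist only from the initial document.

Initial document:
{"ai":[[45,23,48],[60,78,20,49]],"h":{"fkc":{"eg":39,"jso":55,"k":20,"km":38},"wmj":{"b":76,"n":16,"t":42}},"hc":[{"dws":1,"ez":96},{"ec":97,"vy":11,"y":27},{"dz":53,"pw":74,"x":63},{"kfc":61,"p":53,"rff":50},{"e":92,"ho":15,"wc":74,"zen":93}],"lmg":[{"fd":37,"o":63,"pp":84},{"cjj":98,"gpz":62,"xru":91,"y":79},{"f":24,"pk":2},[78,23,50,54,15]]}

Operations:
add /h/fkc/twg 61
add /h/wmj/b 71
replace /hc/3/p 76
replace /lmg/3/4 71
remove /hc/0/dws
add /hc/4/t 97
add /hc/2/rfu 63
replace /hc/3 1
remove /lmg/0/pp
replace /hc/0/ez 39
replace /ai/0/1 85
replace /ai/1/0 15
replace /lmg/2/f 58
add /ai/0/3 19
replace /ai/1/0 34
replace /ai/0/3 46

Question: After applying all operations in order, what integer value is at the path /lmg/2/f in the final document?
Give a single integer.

After op 1 (add /h/fkc/twg 61): {"ai":[[45,23,48],[60,78,20,49]],"h":{"fkc":{"eg":39,"jso":55,"k":20,"km":38,"twg":61},"wmj":{"b":76,"n":16,"t":42}},"hc":[{"dws":1,"ez":96},{"ec":97,"vy":11,"y":27},{"dz":53,"pw":74,"x":63},{"kfc":61,"p":53,"rff":50},{"e":92,"ho":15,"wc":74,"zen":93}],"lmg":[{"fd":37,"o":63,"pp":84},{"cjj":98,"gpz":62,"xru":91,"y":79},{"f":24,"pk":2},[78,23,50,54,15]]}
After op 2 (add /h/wmj/b 71): {"ai":[[45,23,48],[60,78,20,49]],"h":{"fkc":{"eg":39,"jso":55,"k":20,"km":38,"twg":61},"wmj":{"b":71,"n":16,"t":42}},"hc":[{"dws":1,"ez":96},{"ec":97,"vy":11,"y":27},{"dz":53,"pw":74,"x":63},{"kfc":61,"p":53,"rff":50},{"e":92,"ho":15,"wc":74,"zen":93}],"lmg":[{"fd":37,"o":63,"pp":84},{"cjj":98,"gpz":62,"xru":91,"y":79},{"f":24,"pk":2},[78,23,50,54,15]]}
After op 3 (replace /hc/3/p 76): {"ai":[[45,23,48],[60,78,20,49]],"h":{"fkc":{"eg":39,"jso":55,"k":20,"km":38,"twg":61},"wmj":{"b":71,"n":16,"t":42}},"hc":[{"dws":1,"ez":96},{"ec":97,"vy":11,"y":27},{"dz":53,"pw":74,"x":63},{"kfc":61,"p":76,"rff":50},{"e":92,"ho":15,"wc":74,"zen":93}],"lmg":[{"fd":37,"o":63,"pp":84},{"cjj":98,"gpz":62,"xru":91,"y":79},{"f":24,"pk":2},[78,23,50,54,15]]}
After op 4 (replace /lmg/3/4 71): {"ai":[[45,23,48],[60,78,20,49]],"h":{"fkc":{"eg":39,"jso":55,"k":20,"km":38,"twg":61},"wmj":{"b":71,"n":16,"t":42}},"hc":[{"dws":1,"ez":96},{"ec":97,"vy":11,"y":27},{"dz":53,"pw":74,"x":63},{"kfc":61,"p":76,"rff":50},{"e":92,"ho":15,"wc":74,"zen":93}],"lmg":[{"fd":37,"o":63,"pp":84},{"cjj":98,"gpz":62,"xru":91,"y":79},{"f":24,"pk":2},[78,23,50,54,71]]}
After op 5 (remove /hc/0/dws): {"ai":[[45,23,48],[60,78,20,49]],"h":{"fkc":{"eg":39,"jso":55,"k":20,"km":38,"twg":61},"wmj":{"b":71,"n":16,"t":42}},"hc":[{"ez":96},{"ec":97,"vy":11,"y":27},{"dz":53,"pw":74,"x":63},{"kfc":61,"p":76,"rff":50},{"e":92,"ho":15,"wc":74,"zen":93}],"lmg":[{"fd":37,"o":63,"pp":84},{"cjj":98,"gpz":62,"xru":91,"y":79},{"f":24,"pk":2},[78,23,50,54,71]]}
After op 6 (add /hc/4/t 97): {"ai":[[45,23,48],[60,78,20,49]],"h":{"fkc":{"eg":39,"jso":55,"k":20,"km":38,"twg":61},"wmj":{"b":71,"n":16,"t":42}},"hc":[{"ez":96},{"ec":97,"vy":11,"y":27},{"dz":53,"pw":74,"x":63},{"kfc":61,"p":76,"rff":50},{"e":92,"ho":15,"t":97,"wc":74,"zen":93}],"lmg":[{"fd":37,"o":63,"pp":84},{"cjj":98,"gpz":62,"xru":91,"y":79},{"f":24,"pk":2},[78,23,50,54,71]]}
After op 7 (add /hc/2/rfu 63): {"ai":[[45,23,48],[60,78,20,49]],"h":{"fkc":{"eg":39,"jso":55,"k":20,"km":38,"twg":61},"wmj":{"b":71,"n":16,"t":42}},"hc":[{"ez":96},{"ec":97,"vy":11,"y":27},{"dz":53,"pw":74,"rfu":63,"x":63},{"kfc":61,"p":76,"rff":50},{"e":92,"ho":15,"t":97,"wc":74,"zen":93}],"lmg":[{"fd":37,"o":63,"pp":84},{"cjj":98,"gpz":62,"xru":91,"y":79},{"f":24,"pk":2},[78,23,50,54,71]]}
After op 8 (replace /hc/3 1): {"ai":[[45,23,48],[60,78,20,49]],"h":{"fkc":{"eg":39,"jso":55,"k":20,"km":38,"twg":61},"wmj":{"b":71,"n":16,"t":42}},"hc":[{"ez":96},{"ec":97,"vy":11,"y":27},{"dz":53,"pw":74,"rfu":63,"x":63},1,{"e":92,"ho":15,"t":97,"wc":74,"zen":93}],"lmg":[{"fd":37,"o":63,"pp":84},{"cjj":98,"gpz":62,"xru":91,"y":79},{"f":24,"pk":2},[78,23,50,54,71]]}
After op 9 (remove /lmg/0/pp): {"ai":[[45,23,48],[60,78,20,49]],"h":{"fkc":{"eg":39,"jso":55,"k":20,"km":38,"twg":61},"wmj":{"b":71,"n":16,"t":42}},"hc":[{"ez":96},{"ec":97,"vy":11,"y":27},{"dz":53,"pw":74,"rfu":63,"x":63},1,{"e":92,"ho":15,"t":97,"wc":74,"zen":93}],"lmg":[{"fd":37,"o":63},{"cjj":98,"gpz":62,"xru":91,"y":79},{"f":24,"pk":2},[78,23,50,54,71]]}
After op 10 (replace /hc/0/ez 39): {"ai":[[45,23,48],[60,78,20,49]],"h":{"fkc":{"eg":39,"jso":55,"k":20,"km":38,"twg":61},"wmj":{"b":71,"n":16,"t":42}},"hc":[{"ez":39},{"ec":97,"vy":11,"y":27},{"dz":53,"pw":74,"rfu":63,"x":63},1,{"e":92,"ho":15,"t":97,"wc":74,"zen":93}],"lmg":[{"fd":37,"o":63},{"cjj":98,"gpz":62,"xru":91,"y":79},{"f":24,"pk":2},[78,23,50,54,71]]}
After op 11 (replace /ai/0/1 85): {"ai":[[45,85,48],[60,78,20,49]],"h":{"fkc":{"eg":39,"jso":55,"k":20,"km":38,"twg":61},"wmj":{"b":71,"n":16,"t":42}},"hc":[{"ez":39},{"ec":97,"vy":11,"y":27},{"dz":53,"pw":74,"rfu":63,"x":63},1,{"e":92,"ho":15,"t":97,"wc":74,"zen":93}],"lmg":[{"fd":37,"o":63},{"cjj":98,"gpz":62,"xru":91,"y":79},{"f":24,"pk":2},[78,23,50,54,71]]}
After op 12 (replace /ai/1/0 15): {"ai":[[45,85,48],[15,78,20,49]],"h":{"fkc":{"eg":39,"jso":55,"k":20,"km":38,"twg":61},"wmj":{"b":71,"n":16,"t":42}},"hc":[{"ez":39},{"ec":97,"vy":11,"y":27},{"dz":53,"pw":74,"rfu":63,"x":63},1,{"e":92,"ho":15,"t":97,"wc":74,"zen":93}],"lmg":[{"fd":37,"o":63},{"cjj":98,"gpz":62,"xru":91,"y":79},{"f":24,"pk":2},[78,23,50,54,71]]}
After op 13 (replace /lmg/2/f 58): {"ai":[[45,85,48],[15,78,20,49]],"h":{"fkc":{"eg":39,"jso":55,"k":20,"km":38,"twg":61},"wmj":{"b":71,"n":16,"t":42}},"hc":[{"ez":39},{"ec":97,"vy":11,"y":27},{"dz":53,"pw":74,"rfu":63,"x":63},1,{"e":92,"ho":15,"t":97,"wc":74,"zen":93}],"lmg":[{"fd":37,"o":63},{"cjj":98,"gpz":62,"xru":91,"y":79},{"f":58,"pk":2},[78,23,50,54,71]]}
After op 14 (add /ai/0/3 19): {"ai":[[45,85,48,19],[15,78,20,49]],"h":{"fkc":{"eg":39,"jso":55,"k":20,"km":38,"twg":61},"wmj":{"b":71,"n":16,"t":42}},"hc":[{"ez":39},{"ec":97,"vy":11,"y":27},{"dz":53,"pw":74,"rfu":63,"x":63},1,{"e":92,"ho":15,"t":97,"wc":74,"zen":93}],"lmg":[{"fd":37,"o":63},{"cjj":98,"gpz":62,"xru":91,"y":79},{"f":58,"pk":2},[78,23,50,54,71]]}
After op 15 (replace /ai/1/0 34): {"ai":[[45,85,48,19],[34,78,20,49]],"h":{"fkc":{"eg":39,"jso":55,"k":20,"km":38,"twg":61},"wmj":{"b":71,"n":16,"t":42}},"hc":[{"ez":39},{"ec":97,"vy":11,"y":27},{"dz":53,"pw":74,"rfu":63,"x":63},1,{"e":92,"ho":15,"t":97,"wc":74,"zen":93}],"lmg":[{"fd":37,"o":63},{"cjj":98,"gpz":62,"xru":91,"y":79},{"f":58,"pk":2},[78,23,50,54,71]]}
After op 16 (replace /ai/0/3 46): {"ai":[[45,85,48,46],[34,78,20,49]],"h":{"fkc":{"eg":39,"jso":55,"k":20,"km":38,"twg":61},"wmj":{"b":71,"n":16,"t":42}},"hc":[{"ez":39},{"ec":97,"vy":11,"y":27},{"dz":53,"pw":74,"rfu":63,"x":63},1,{"e":92,"ho":15,"t":97,"wc":74,"zen":93}],"lmg":[{"fd":37,"o":63},{"cjj":98,"gpz":62,"xru":91,"y":79},{"f":58,"pk":2},[78,23,50,54,71]]}
Value at /lmg/2/f: 58

Answer: 58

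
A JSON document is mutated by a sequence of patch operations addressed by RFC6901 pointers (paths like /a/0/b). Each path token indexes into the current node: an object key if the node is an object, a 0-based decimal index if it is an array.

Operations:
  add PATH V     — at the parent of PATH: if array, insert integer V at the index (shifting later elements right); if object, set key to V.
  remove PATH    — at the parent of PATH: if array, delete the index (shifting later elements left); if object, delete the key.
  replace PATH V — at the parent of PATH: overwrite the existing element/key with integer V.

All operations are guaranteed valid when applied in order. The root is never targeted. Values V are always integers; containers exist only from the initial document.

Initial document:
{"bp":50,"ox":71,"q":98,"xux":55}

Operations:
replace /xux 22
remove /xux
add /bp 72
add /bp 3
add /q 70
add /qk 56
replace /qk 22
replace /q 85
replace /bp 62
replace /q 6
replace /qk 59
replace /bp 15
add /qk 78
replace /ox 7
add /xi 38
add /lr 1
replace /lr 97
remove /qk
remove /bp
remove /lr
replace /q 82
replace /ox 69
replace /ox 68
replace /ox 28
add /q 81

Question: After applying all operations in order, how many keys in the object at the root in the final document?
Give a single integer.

After op 1 (replace /xux 22): {"bp":50,"ox":71,"q":98,"xux":22}
After op 2 (remove /xux): {"bp":50,"ox":71,"q":98}
After op 3 (add /bp 72): {"bp":72,"ox":71,"q":98}
After op 4 (add /bp 3): {"bp":3,"ox":71,"q":98}
After op 5 (add /q 70): {"bp":3,"ox":71,"q":70}
After op 6 (add /qk 56): {"bp":3,"ox":71,"q":70,"qk":56}
After op 7 (replace /qk 22): {"bp":3,"ox":71,"q":70,"qk":22}
After op 8 (replace /q 85): {"bp":3,"ox":71,"q":85,"qk":22}
After op 9 (replace /bp 62): {"bp":62,"ox":71,"q":85,"qk":22}
After op 10 (replace /q 6): {"bp":62,"ox":71,"q":6,"qk":22}
After op 11 (replace /qk 59): {"bp":62,"ox":71,"q":6,"qk":59}
After op 12 (replace /bp 15): {"bp":15,"ox":71,"q":6,"qk":59}
After op 13 (add /qk 78): {"bp":15,"ox":71,"q":6,"qk":78}
After op 14 (replace /ox 7): {"bp":15,"ox":7,"q":6,"qk":78}
After op 15 (add /xi 38): {"bp":15,"ox":7,"q":6,"qk":78,"xi":38}
After op 16 (add /lr 1): {"bp":15,"lr":1,"ox":7,"q":6,"qk":78,"xi":38}
After op 17 (replace /lr 97): {"bp":15,"lr":97,"ox":7,"q":6,"qk":78,"xi":38}
After op 18 (remove /qk): {"bp":15,"lr":97,"ox":7,"q":6,"xi":38}
After op 19 (remove /bp): {"lr":97,"ox":7,"q":6,"xi":38}
After op 20 (remove /lr): {"ox":7,"q":6,"xi":38}
After op 21 (replace /q 82): {"ox":7,"q":82,"xi":38}
After op 22 (replace /ox 69): {"ox":69,"q":82,"xi":38}
After op 23 (replace /ox 68): {"ox":68,"q":82,"xi":38}
After op 24 (replace /ox 28): {"ox":28,"q":82,"xi":38}
After op 25 (add /q 81): {"ox":28,"q":81,"xi":38}
Size at the root: 3

Answer: 3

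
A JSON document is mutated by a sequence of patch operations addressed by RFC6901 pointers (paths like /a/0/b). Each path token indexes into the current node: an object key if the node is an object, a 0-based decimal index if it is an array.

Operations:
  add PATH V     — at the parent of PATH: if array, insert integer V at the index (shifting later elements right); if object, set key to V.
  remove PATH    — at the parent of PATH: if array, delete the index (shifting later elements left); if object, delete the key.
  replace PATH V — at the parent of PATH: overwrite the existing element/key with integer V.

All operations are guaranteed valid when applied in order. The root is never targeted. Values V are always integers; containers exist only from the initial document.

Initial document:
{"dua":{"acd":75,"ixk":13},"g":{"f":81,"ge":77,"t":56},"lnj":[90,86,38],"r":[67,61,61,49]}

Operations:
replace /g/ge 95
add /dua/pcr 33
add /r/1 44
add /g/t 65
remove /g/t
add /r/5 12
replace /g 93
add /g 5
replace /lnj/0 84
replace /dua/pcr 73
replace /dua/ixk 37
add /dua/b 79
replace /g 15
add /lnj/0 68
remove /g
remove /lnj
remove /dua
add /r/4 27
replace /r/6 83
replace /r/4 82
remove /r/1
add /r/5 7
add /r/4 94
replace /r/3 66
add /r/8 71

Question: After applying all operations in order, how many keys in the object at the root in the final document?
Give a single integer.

After op 1 (replace /g/ge 95): {"dua":{"acd":75,"ixk":13},"g":{"f":81,"ge":95,"t":56},"lnj":[90,86,38],"r":[67,61,61,49]}
After op 2 (add /dua/pcr 33): {"dua":{"acd":75,"ixk":13,"pcr":33},"g":{"f":81,"ge":95,"t":56},"lnj":[90,86,38],"r":[67,61,61,49]}
After op 3 (add /r/1 44): {"dua":{"acd":75,"ixk":13,"pcr":33},"g":{"f":81,"ge":95,"t":56},"lnj":[90,86,38],"r":[67,44,61,61,49]}
After op 4 (add /g/t 65): {"dua":{"acd":75,"ixk":13,"pcr":33},"g":{"f":81,"ge":95,"t":65},"lnj":[90,86,38],"r":[67,44,61,61,49]}
After op 5 (remove /g/t): {"dua":{"acd":75,"ixk":13,"pcr":33},"g":{"f":81,"ge":95},"lnj":[90,86,38],"r":[67,44,61,61,49]}
After op 6 (add /r/5 12): {"dua":{"acd":75,"ixk":13,"pcr":33},"g":{"f":81,"ge":95},"lnj":[90,86,38],"r":[67,44,61,61,49,12]}
After op 7 (replace /g 93): {"dua":{"acd":75,"ixk":13,"pcr":33},"g":93,"lnj":[90,86,38],"r":[67,44,61,61,49,12]}
After op 8 (add /g 5): {"dua":{"acd":75,"ixk":13,"pcr":33},"g":5,"lnj":[90,86,38],"r":[67,44,61,61,49,12]}
After op 9 (replace /lnj/0 84): {"dua":{"acd":75,"ixk":13,"pcr":33},"g":5,"lnj":[84,86,38],"r":[67,44,61,61,49,12]}
After op 10 (replace /dua/pcr 73): {"dua":{"acd":75,"ixk":13,"pcr":73},"g":5,"lnj":[84,86,38],"r":[67,44,61,61,49,12]}
After op 11 (replace /dua/ixk 37): {"dua":{"acd":75,"ixk":37,"pcr":73},"g":5,"lnj":[84,86,38],"r":[67,44,61,61,49,12]}
After op 12 (add /dua/b 79): {"dua":{"acd":75,"b":79,"ixk":37,"pcr":73},"g":5,"lnj":[84,86,38],"r":[67,44,61,61,49,12]}
After op 13 (replace /g 15): {"dua":{"acd":75,"b":79,"ixk":37,"pcr":73},"g":15,"lnj":[84,86,38],"r":[67,44,61,61,49,12]}
After op 14 (add /lnj/0 68): {"dua":{"acd":75,"b":79,"ixk":37,"pcr":73},"g":15,"lnj":[68,84,86,38],"r":[67,44,61,61,49,12]}
After op 15 (remove /g): {"dua":{"acd":75,"b":79,"ixk":37,"pcr":73},"lnj":[68,84,86,38],"r":[67,44,61,61,49,12]}
After op 16 (remove /lnj): {"dua":{"acd":75,"b":79,"ixk":37,"pcr":73},"r":[67,44,61,61,49,12]}
After op 17 (remove /dua): {"r":[67,44,61,61,49,12]}
After op 18 (add /r/4 27): {"r":[67,44,61,61,27,49,12]}
After op 19 (replace /r/6 83): {"r":[67,44,61,61,27,49,83]}
After op 20 (replace /r/4 82): {"r":[67,44,61,61,82,49,83]}
After op 21 (remove /r/1): {"r":[67,61,61,82,49,83]}
After op 22 (add /r/5 7): {"r":[67,61,61,82,49,7,83]}
After op 23 (add /r/4 94): {"r":[67,61,61,82,94,49,7,83]}
After op 24 (replace /r/3 66): {"r":[67,61,61,66,94,49,7,83]}
After op 25 (add /r/8 71): {"r":[67,61,61,66,94,49,7,83,71]}
Size at the root: 1

Answer: 1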